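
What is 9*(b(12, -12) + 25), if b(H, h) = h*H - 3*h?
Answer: -747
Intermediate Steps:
b(H, h) = -3*h + H*h (b(H, h) = H*h - 3*h = -3*h + H*h)
9*(b(12, -12) + 25) = 9*(-12*(-3 + 12) + 25) = 9*(-12*9 + 25) = 9*(-108 + 25) = 9*(-83) = -747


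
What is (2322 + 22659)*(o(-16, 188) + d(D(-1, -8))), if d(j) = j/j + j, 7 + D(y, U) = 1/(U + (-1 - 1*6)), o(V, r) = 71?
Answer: 8110498/5 ≈ 1.6221e+6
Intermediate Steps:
D(y, U) = -7 + 1/(-7 + U) (D(y, U) = -7 + 1/(U + (-1 - 1*6)) = -7 + 1/(U + (-1 - 6)) = -7 + 1/(U - 7) = -7 + 1/(-7 + U))
d(j) = 1 + j
(2322 + 22659)*(o(-16, 188) + d(D(-1, -8))) = (2322 + 22659)*(71 + (1 + (50 - 7*(-8))/(-7 - 8))) = 24981*(71 + (1 + (50 + 56)/(-15))) = 24981*(71 + (1 - 1/15*106)) = 24981*(71 + (1 - 106/15)) = 24981*(71 - 91/15) = 24981*(974/15) = 8110498/5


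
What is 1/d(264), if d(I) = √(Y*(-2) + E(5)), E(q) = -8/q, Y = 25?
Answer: -I*√1290/258 ≈ -0.13921*I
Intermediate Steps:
d(I) = I*√1290/5 (d(I) = √(25*(-2) - 8/5) = √(-50 - 8*⅕) = √(-50 - 8/5) = √(-258/5) = I*√1290/5)
1/d(264) = 1/(I*√1290/5) = -I*√1290/258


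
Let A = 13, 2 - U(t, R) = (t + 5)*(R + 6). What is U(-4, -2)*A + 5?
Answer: -21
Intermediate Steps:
U(t, R) = 2 - (5 + t)*(6 + R) (U(t, R) = 2 - (t + 5)*(R + 6) = 2 - (5 + t)*(6 + R))
U(-4, -2)*A + 5 = (-28 - 6*(-4) - 5*(-2) - 1*(-2)*(-4))*13 + 5 = (-28 + 24 + 10 - 8)*13 + 5 = -2*13 + 5 = -26 + 5 = -21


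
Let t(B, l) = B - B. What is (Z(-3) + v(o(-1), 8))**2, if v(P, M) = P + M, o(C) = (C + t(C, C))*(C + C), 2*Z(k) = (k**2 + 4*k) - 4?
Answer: 169/4 ≈ 42.250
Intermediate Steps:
Z(k) = -2 + k**2/2 + 2*k (Z(k) = ((k**2 + 4*k) - 4)/2 = (-4 + k**2 + 4*k)/2 = -2 + k**2/2 + 2*k)
t(B, l) = 0
o(C) = 2*C**2 (o(C) = (C + 0)*(C + C) = C*(2*C) = 2*C**2)
v(P, M) = M + P
(Z(-3) + v(o(-1), 8))**2 = ((-2 + (1/2)*(-3)**2 + 2*(-3)) + (8 + 2*(-1)**2))**2 = ((-2 + (1/2)*9 - 6) + (8 + 2*1))**2 = ((-2 + 9/2 - 6) + (8 + 2))**2 = (-7/2 + 10)**2 = (13/2)**2 = 169/4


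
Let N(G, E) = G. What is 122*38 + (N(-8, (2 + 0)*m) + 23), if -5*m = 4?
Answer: 4651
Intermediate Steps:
m = -⅘ (m = -⅕*4 = -⅘ ≈ -0.80000)
122*38 + (N(-8, (2 + 0)*m) + 23) = 122*38 + (-8 + 23) = 4636 + 15 = 4651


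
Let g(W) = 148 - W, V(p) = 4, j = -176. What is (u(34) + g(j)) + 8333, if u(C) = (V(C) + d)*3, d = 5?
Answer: 8684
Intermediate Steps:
u(C) = 27 (u(C) = (4 + 5)*3 = 9*3 = 27)
(u(34) + g(j)) + 8333 = (27 + (148 - 1*(-176))) + 8333 = (27 + (148 + 176)) + 8333 = (27 + 324) + 8333 = 351 + 8333 = 8684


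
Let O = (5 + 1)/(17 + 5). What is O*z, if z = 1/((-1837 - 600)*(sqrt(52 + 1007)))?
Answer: -sqrt(1059)/9462871 ≈ -3.4389e-6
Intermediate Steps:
O = 3/11 (O = 6/22 = 6*(1/22) = 3/11 ≈ 0.27273)
z = -sqrt(1059)/2580783 (z = 1/((-2437)*(sqrt(1059))) = -sqrt(1059)/2580783 ≈ -1.2609e-5)
O*z = 3*(-sqrt(1059)/2580783)/11 = -sqrt(1059)/9462871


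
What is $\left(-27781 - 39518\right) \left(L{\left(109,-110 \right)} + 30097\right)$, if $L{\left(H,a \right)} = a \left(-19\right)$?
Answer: $-2166152913$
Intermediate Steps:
$L{\left(H,a \right)} = - 19 a$
$\left(-27781 - 39518\right) \left(L{\left(109,-110 \right)} + 30097\right) = \left(-27781 - 39518\right) \left(\left(-19\right) \left(-110\right) + 30097\right) = - 67299 \left(2090 + 30097\right) = \left(-67299\right) 32187 = -2166152913$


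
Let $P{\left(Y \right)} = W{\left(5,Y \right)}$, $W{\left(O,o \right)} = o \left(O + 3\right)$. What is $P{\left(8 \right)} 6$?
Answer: $384$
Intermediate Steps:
$W{\left(O,o \right)} = o \left(3 + O\right)$
$P{\left(Y \right)} = 8 Y$ ($P{\left(Y \right)} = Y \left(3 + 5\right) = Y 8 = 8 Y$)
$P{\left(8 \right)} 6 = 8 \cdot 8 \cdot 6 = 64 \cdot 6 = 384$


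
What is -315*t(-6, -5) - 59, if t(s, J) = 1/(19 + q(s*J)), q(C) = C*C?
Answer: -54536/919 ≈ -59.343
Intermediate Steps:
q(C) = C**2
t(s, J) = 1/(19 + J**2*s**2) (t(s, J) = 1/(19 + (s*J)**2) = 1/(19 + (J*s)**2) = 1/(19 + J**2*s**2))
-315*t(-6, -5) - 59 = -315/(19 + (-5)**2*(-6)**2) - 59 = -315/(19 + 25*36) - 59 = -315/(19 + 900) - 59 = -315/919 - 59 = -54536/919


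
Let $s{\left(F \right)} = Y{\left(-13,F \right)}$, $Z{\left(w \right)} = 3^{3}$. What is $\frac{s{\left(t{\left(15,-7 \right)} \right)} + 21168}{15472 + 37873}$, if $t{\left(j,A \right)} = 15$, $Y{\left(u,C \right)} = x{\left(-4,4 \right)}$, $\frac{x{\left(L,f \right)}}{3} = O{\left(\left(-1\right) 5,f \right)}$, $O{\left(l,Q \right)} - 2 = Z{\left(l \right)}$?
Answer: $\frac{4251}{10669} \approx 0.39844$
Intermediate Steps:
$Z{\left(w \right)} = 27$
$O{\left(l,Q \right)} = 29$ ($O{\left(l,Q \right)} = 2 + 27 = 29$)
$x{\left(L,f \right)} = 87$ ($x{\left(L,f \right)} = 3 \cdot 29 = 87$)
$Y{\left(u,C \right)} = 87$
$s{\left(F \right)} = 87$
$\frac{s{\left(t{\left(15,-7 \right)} \right)} + 21168}{15472 + 37873} = \frac{87 + 21168}{15472 + 37873} = \frac{21255}{53345} = 21255 \cdot \frac{1}{53345} = \frac{4251}{10669}$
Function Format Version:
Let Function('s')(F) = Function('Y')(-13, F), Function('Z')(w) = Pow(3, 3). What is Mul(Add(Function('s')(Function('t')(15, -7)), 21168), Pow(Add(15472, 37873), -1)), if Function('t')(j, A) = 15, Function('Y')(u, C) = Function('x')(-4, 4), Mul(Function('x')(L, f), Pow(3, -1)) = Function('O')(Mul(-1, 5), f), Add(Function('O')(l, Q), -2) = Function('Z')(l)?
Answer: Rational(4251, 10669) ≈ 0.39844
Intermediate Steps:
Function('Z')(w) = 27
Function('O')(l, Q) = 29 (Function('O')(l, Q) = Add(2, 27) = 29)
Function('x')(L, f) = 87 (Function('x')(L, f) = Mul(3, 29) = 87)
Function('Y')(u, C) = 87
Function('s')(F) = 87
Mul(Add(Function('s')(Function('t')(15, -7)), 21168), Pow(Add(15472, 37873), -1)) = Mul(Add(87, 21168), Pow(Add(15472, 37873), -1)) = Mul(21255, Pow(53345, -1)) = Mul(21255, Rational(1, 53345)) = Rational(4251, 10669)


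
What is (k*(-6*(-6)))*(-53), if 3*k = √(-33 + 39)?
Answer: -636*√6 ≈ -1557.9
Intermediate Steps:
k = √6/3 (k = √(-33 + 39)/3 = √6/3 ≈ 0.81650)
(k*(-6*(-6)))*(-53) = ((√6/3)*(-6*(-6)))*(-53) = ((√6/3)*36)*(-53) = (12*√6)*(-53) = -636*√6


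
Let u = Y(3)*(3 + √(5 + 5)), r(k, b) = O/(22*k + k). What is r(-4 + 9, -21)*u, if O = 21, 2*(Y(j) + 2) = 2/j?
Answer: -21/23 - 7*√10/23 ≈ -1.8755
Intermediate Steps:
Y(j) = -2 + 1/j (Y(j) = -2 + (2/j)/2 = -2 + 1/j)
r(k, b) = 21/(23*k) (r(k, b) = 21/(22*k + k) = 21/((23*k)) = 21*(1/(23*k)) = 21/(23*k))
u = -5 - 5*√10/3 (u = (-2 + 1/3)*(3 + √(5 + 5)) = (-2 + ⅓)*(3 + √10) = -5*(3 + √10)/3 = -5 - 5*√10/3 ≈ -10.270)
r(-4 + 9, -21)*u = (21/(23*(-4 + 9)))*(-5 - 5*√10/3) = ((21/23)/5)*(-5 - 5*√10/3) = ((21/23)*(⅕))*(-5 - 5*√10/3) = 21*(-5 - 5*√10/3)/115 = -21/23 - 7*√10/23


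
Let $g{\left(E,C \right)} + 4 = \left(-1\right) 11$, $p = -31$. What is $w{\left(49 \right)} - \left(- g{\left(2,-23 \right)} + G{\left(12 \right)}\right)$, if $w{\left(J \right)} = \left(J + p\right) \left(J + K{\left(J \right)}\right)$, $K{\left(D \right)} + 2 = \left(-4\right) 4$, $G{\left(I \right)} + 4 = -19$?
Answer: $566$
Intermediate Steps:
$G{\left(I \right)} = -23$ ($G{\left(I \right)} = -4 - 19 = -23$)
$g{\left(E,C \right)} = -15$ ($g{\left(E,C \right)} = -4 - 11 = -15$)
$K{\left(D \right)} = -18$ ($K{\left(D \right)} = -2 - 16 = -18$)
$w{\left(J \right)} = \left(-31 + J\right) \left(-18 + J\right)$ ($w{\left(J \right)} = \left(J - 31\right) \left(J - 18\right) = \left(-31 + J\right) \left(-18 + J\right)$)
$w{\left(49 \right)} - \left(- g{\left(2,-23 \right)} + G{\left(12 \right)}\right) = \left(558 + 49^{2} - 2401\right) - -8 = \left(558 + 2401 - 2401\right) + \left(-15 + 23\right) = 558 + 8 = 566$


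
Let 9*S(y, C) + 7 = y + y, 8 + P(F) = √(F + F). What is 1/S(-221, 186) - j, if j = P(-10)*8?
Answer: 28727/449 - 16*I*√5 ≈ 63.98 - 35.777*I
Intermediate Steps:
P(F) = -8 + √2*√F (P(F) = -8 + √(F + F) = -8 + √(2*F) = -8 + √2*√F)
S(y, C) = -7/9 + 2*y/9 (S(y, C) = -7/9 + (y + y)/9 = -7/9 + (2*y)/9 = -7/9 + 2*y/9)
j = -64 + 16*I*√5 (j = (-8 + √2*√(-10))*8 = (-8 + √2*(I*√10))*8 = (-8 + 2*I*√5)*8 = -64 + 16*I*√5 ≈ -64.0 + 35.777*I)
1/S(-221, 186) - j = 1/(-7/9 + (2/9)*(-221)) - (-64 + 16*I*√5) = 1/(-7/9 - 442/9) + (64 - 16*I*√5) = 1/(-449/9) + (64 - 16*I*√5) = -9/449 + (64 - 16*I*√5) = 28727/449 - 16*I*√5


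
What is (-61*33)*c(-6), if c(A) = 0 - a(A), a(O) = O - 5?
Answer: -22143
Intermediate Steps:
a(O) = -5 + O
c(A) = 5 - A (c(A) = 0 - (-5 + A) = 0 + (5 - A) = 5 - A)
(-61*33)*c(-6) = (-61*33)*(5 - 1*(-6)) = -2013*(5 + 6) = -2013*11 = -22143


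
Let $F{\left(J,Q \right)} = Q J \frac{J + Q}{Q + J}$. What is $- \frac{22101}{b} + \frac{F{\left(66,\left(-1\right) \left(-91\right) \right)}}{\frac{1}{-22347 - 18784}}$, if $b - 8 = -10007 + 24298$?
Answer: $- \frac{3532321829115}{14299} \approx -2.4703 \cdot 10^{8}$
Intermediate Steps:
$b = 14299$ ($b = 8 + \left(-10007 + 24298\right) = 8 + 14291 = 14299$)
$F{\left(J,Q \right)} = J Q$ ($F{\left(J,Q \right)} = J Q \frac{J + Q}{J + Q} = J Q 1 = J Q$)
$- \frac{22101}{b} + \frac{F{\left(66,\left(-1\right) \left(-91\right) \right)}}{\frac{1}{-22347 - 18784}} = - \frac{22101}{14299} + \frac{66 \left(\left(-1\right) \left(-91\right)\right)}{\frac{1}{-22347 - 18784}} = \left(-22101\right) \frac{1}{14299} + \frac{66 \cdot 91}{\frac{1}{-41131}} = - \frac{22101}{14299} + \frac{6006}{- \frac{1}{41131}} = - \frac{22101}{14299} + 6006 \left(-41131\right) = - \frac{22101}{14299} - 247032786 = - \frac{3532321829115}{14299}$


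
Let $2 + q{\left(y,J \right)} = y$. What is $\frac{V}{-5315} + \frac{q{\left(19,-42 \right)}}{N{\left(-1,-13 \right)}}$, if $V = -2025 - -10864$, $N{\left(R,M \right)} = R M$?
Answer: $- \frac{24552}{69095} \approx -0.35534$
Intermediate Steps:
$q{\left(y,J \right)} = -2 + y$
$N{\left(R,M \right)} = M R$
$V = 8839$ ($V = -2025 + 10864 = 8839$)
$\frac{V}{-5315} + \frac{q{\left(19,-42 \right)}}{N{\left(-1,-13 \right)}} = \frac{8839}{-5315} + \frac{-2 + 19}{\left(-13\right) \left(-1\right)} = 8839 \left(- \frac{1}{5315}\right) + \frac{17}{13} = - \frac{8839}{5315} + 17 \cdot \frac{1}{13} = - \frac{8839}{5315} + \frac{17}{13} = - \frac{24552}{69095}$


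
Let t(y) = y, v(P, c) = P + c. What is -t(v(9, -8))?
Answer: -1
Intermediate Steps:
-t(v(9, -8)) = -(9 - 8) = -1*1 = -1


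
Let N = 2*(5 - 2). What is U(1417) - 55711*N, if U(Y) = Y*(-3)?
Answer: -338517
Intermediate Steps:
U(Y) = -3*Y
N = 6 (N = 2*3 = 6)
U(1417) - 55711*N = -3*1417 - 55711*6 = -4251 - 1*334266 = -4251 - 334266 = -338517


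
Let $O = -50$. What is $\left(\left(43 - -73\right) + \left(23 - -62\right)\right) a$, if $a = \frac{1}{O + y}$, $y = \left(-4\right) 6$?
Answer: $- \frac{201}{74} \approx -2.7162$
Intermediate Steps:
$y = -24$
$a = - \frac{1}{74}$ ($a = \frac{1}{-50 - 24} = \frac{1}{-74} = - \frac{1}{74} \approx -0.013514$)
$\left(\left(43 - -73\right) + \left(23 - -62\right)\right) a = \left(\left(43 - -73\right) + \left(23 - -62\right)\right) \left(- \frac{1}{74}\right) = \left(\left(43 + 73\right) + \left(23 + 62\right)\right) \left(- \frac{1}{74}\right) = \left(116 + 85\right) \left(- \frac{1}{74}\right) = 201 \left(- \frac{1}{74}\right) = - \frac{201}{74}$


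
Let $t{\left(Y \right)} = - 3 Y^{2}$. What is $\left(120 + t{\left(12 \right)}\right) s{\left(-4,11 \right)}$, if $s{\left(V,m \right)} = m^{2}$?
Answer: $-37752$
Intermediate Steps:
$\left(120 + t{\left(12 \right)}\right) s{\left(-4,11 \right)} = \left(120 - 3 \cdot 12^{2}\right) 11^{2} = \left(120 - 432\right) 121 = \left(-312\right) 121 = -37752$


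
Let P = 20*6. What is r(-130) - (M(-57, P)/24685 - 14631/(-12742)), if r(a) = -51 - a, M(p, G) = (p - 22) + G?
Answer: 24486676673/314536270 ≈ 77.850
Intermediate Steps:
P = 120
M(p, G) = -22 + G + p (M(p, G) = (-22 + p) + G = -22 + G + p)
r(-130) - (M(-57, P)/24685 - 14631/(-12742)) = (-51 - 1*(-130)) - ((-22 + 120 - 57)/24685 - 14631/(-12742)) = (-51 + 130) - (41*(1/24685) - 14631*(-1/12742)) = 79 - (41/24685 + 14631/12742) = 79 - 1*361688657/314536270 = 79 - 361688657/314536270 = 24486676673/314536270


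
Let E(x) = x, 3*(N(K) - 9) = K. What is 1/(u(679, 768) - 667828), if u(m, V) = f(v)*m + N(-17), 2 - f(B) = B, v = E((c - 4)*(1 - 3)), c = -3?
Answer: -3/2027918 ≈ -1.4793e-6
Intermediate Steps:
N(K) = 9 + K/3
v = 14 (v = (-3 - 4)*(1 - 3) = -7*(-2) = 14)
f(B) = 2 - B
u(m, V) = 10/3 - 12*m (u(m, V) = (2 - 1*14)*m + (9 + (⅓)*(-17)) = (2 - 14)*m + (9 - 17/3) = -12*m + 10/3 = 10/3 - 12*m)
1/(u(679, 768) - 667828) = 1/((10/3 - 12*679) - 667828) = 1/((10/3 - 8148) - 667828) = 1/(-24434/3 - 667828) = 1/(-2027918/3) = -3/2027918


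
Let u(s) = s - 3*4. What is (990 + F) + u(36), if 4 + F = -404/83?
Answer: 83426/83 ≈ 1005.1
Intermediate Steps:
u(s) = -12 + s (u(s) = s - 12 = -12 + s)
F = -736/83 (F = -4 - 404/83 = -736/83 ≈ -8.8675)
(990 + F) + u(36) = (990 - 736/83) + (-12 + 36) = 81434/83 + 24 = 83426/83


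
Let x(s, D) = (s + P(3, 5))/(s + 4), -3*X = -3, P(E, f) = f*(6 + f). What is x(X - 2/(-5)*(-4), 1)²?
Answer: 256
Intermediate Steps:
X = 1 (X = -⅓*(-3) = 1)
x(s, D) = (55 + s)/(4 + s) (x(s, D) = (s + 5*(6 + 5))/(s + 4) = (s + 5*11)/(4 + s) = (s + 55)/(4 + s) = (55 + s)/(4 + s))
x(X - 2/(-5)*(-4), 1)² = ((55 + (1 - 2/(-5)*(-4)))/(4 + (1 - 2/(-5)*(-4))))² = ((55 + (1 - 2*(-⅕)*(-4)))/(4 + (1 - 2*(-⅕)*(-4))))² = ((55 + (1 + (⅖)*(-4)))/(4 + (1 + (⅖)*(-4))))² = ((55 + (1 - 8/5))/(4 + (1 - 8/5)))² = ((55 - ⅗)/(4 - ⅗))² = ((272/5)/(17/5))² = ((5/17)*(272/5))² = 16² = 256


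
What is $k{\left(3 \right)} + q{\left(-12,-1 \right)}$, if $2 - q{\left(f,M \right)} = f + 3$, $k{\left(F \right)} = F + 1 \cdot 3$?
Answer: $17$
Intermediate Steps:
$k{\left(F \right)} = 3 + F$ ($k{\left(F \right)} = F + 3 = 3 + F$)
$q{\left(f,M \right)} = -1 - f$ ($q{\left(f,M \right)} = 2 - \left(f + 3\right) = 2 - \left(3 + f\right) = -1 - f$)
$k{\left(3 \right)} + q{\left(-12,-1 \right)} = \left(3 + 3\right) - -11 = 6 + \left(-1 + 12\right) = 6 + 11 = 17$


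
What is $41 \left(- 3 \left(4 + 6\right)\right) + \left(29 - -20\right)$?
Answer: $-1181$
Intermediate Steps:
$41 \left(- 3 \left(4 + 6\right)\right) + \left(29 - -20\right) = 41 \left(\left(-3\right) 10\right) + \left(29 + 20\right) = 41 \left(-30\right) + 49 = -1230 + 49 = -1181$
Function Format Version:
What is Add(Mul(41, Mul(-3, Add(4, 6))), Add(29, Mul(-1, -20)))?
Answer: -1181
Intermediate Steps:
Add(Mul(41, Mul(-3, Add(4, 6))), Add(29, Mul(-1, -20))) = Add(Mul(41, Mul(-3, 10)), Add(29, 20)) = Add(Mul(41, -30), 49) = Add(-1230, 49) = -1181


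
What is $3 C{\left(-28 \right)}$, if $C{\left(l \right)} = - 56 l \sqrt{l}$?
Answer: $9408 i \sqrt{7} \approx 24891.0 i$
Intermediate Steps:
$C{\left(l \right)} = - 56 l^{\frac{3}{2}}$
$3 C{\left(-28 \right)} = 3 \left(- 56 \left(-28\right)^{\frac{3}{2}}\right) = 3 \left(- 56 \left(- 56 i \sqrt{7}\right)\right) = 3 \cdot 3136 i \sqrt{7} = 9408 i \sqrt{7}$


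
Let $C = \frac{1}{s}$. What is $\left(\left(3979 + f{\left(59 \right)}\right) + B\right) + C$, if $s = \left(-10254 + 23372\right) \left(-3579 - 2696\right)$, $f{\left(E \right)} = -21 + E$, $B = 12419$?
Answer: $\frac{1352936736199}{82315450} \approx 16436.0$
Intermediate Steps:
$s = -82315450$ ($s = 13118 \left(-6275\right) = -82315450$)
$C = - \frac{1}{82315450}$ ($C = \frac{1}{-82315450} = - \frac{1}{82315450} \approx -1.2148 \cdot 10^{-8}$)
$\left(\left(3979 + f{\left(59 \right)}\right) + B\right) + C = \left(\left(3979 + \left(-21 + 59\right)\right) + 12419\right) - \frac{1}{82315450} = \left(\left(3979 + 38\right) + 12419\right) - \frac{1}{82315450} = \left(4017 + 12419\right) - \frac{1}{82315450} = 16436 - \frac{1}{82315450} = \frac{1352936736199}{82315450}$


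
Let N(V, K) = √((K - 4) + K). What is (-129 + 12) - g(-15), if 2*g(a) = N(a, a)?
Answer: -117 - I*√34/2 ≈ -117.0 - 2.9155*I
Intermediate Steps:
N(V, K) = √(-4 + 2*K) (N(V, K) = √((-4 + K) + K) = √(-4 + 2*K))
g(a) = √(-4 + 2*a)/2
(-129 + 12) - g(-15) = (-129 + 12) - √(-4 + 2*(-15))/2 = -117 - √(-4 - 30)/2 = -117 - √(-34)/2 = -117 - I*√34/2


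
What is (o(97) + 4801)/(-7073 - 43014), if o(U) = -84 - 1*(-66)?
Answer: -4783/50087 ≈ -0.095494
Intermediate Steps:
o(U) = -18 (o(U) = -84 + 66 = -18)
(o(97) + 4801)/(-7073 - 43014) = (-18 + 4801)/(-7073 - 43014) = 4783/(-50087) = 4783*(-1/50087) = -4783/50087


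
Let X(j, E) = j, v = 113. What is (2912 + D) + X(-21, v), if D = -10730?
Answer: -7839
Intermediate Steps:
(2912 + D) + X(-21, v) = (2912 - 10730) - 21 = -7818 - 21 = -7839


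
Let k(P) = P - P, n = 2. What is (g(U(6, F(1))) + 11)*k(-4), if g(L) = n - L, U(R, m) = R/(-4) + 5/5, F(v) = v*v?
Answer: 0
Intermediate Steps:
F(v) = v²
U(R, m) = 1 - R/4 (U(R, m) = R*(-¼) + 5*(⅕) = -R/4 + 1 = 1 - R/4)
g(L) = 2 - L
k(P) = 0
(g(U(6, F(1))) + 11)*k(-4) = ((2 - (1 - ¼*6)) + 11)*0 = ((2 - (1 - 3/2)) + 11)*0 = ((2 - 1*(-½)) + 11)*0 = ((2 + ½) + 11)*0 = (5/2 + 11)*0 = (27/2)*0 = 0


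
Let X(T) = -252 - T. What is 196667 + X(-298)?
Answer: 196713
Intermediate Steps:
196667 + X(-298) = 196667 + (-252 - 1*(-298)) = 196667 + (-252 + 298) = 196667 + 46 = 196713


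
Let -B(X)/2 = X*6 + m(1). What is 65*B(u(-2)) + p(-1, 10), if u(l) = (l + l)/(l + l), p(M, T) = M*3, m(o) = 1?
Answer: -913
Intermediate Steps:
p(M, T) = 3*M
u(l) = 1 (u(l) = (2*l)/((2*l)) = (2*l)*(1/(2*l)) = 1)
B(X) = -2 - 12*X (B(X) = -2*(X*6 + 1) = -2*(6*X + 1) = -2*(1 + 6*X) = -2 - 12*X)
65*B(u(-2)) + p(-1, 10) = 65*(-2 - 12*1) + 3*(-1) = 65*(-2 - 12) - 3 = 65*(-14) - 3 = -910 - 3 = -913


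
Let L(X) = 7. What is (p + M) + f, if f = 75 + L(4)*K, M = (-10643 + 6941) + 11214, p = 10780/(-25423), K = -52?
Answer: 183619549/25423 ≈ 7222.6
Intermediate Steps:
p = -10780/25423 (p = 10780*(-1/25423) = -10780/25423 ≈ -0.42403)
M = 7512 (M = -3702 + 11214 = 7512)
f = -289 (f = 75 + 7*(-52) = 75 - 364 = -289)
(p + M) + f = (-10780/25423 + 7512) - 289 = 190966796/25423 - 289 = 183619549/25423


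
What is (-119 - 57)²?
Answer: 30976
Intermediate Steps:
(-119 - 57)² = (-176)² = 30976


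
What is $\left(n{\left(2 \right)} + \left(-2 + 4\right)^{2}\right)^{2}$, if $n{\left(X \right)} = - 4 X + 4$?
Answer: $0$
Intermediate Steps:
$n{\left(X \right)} = 4 - 4 X$
$\left(n{\left(2 \right)} + \left(-2 + 4\right)^{2}\right)^{2} = \left(\left(4 - 8\right) + \left(-2 + 4\right)^{2}\right)^{2} = \left(\left(4 - 8\right) + 2^{2}\right)^{2} = \left(-4 + 4\right)^{2} = 0^{2} = 0$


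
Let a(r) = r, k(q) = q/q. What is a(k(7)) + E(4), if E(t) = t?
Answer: 5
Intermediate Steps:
k(q) = 1
a(k(7)) + E(4) = 1 + 4 = 5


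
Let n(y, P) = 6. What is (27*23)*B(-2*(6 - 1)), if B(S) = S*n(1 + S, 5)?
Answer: -37260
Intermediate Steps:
B(S) = 6*S (B(S) = S*6 = 6*S)
(27*23)*B(-2*(6 - 1)) = (27*23)*(6*(-2*(6 - 1))) = 621*(6*(-2*5)) = 621*(6*(-10)) = 621*(-60) = -37260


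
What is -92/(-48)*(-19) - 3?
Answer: -473/12 ≈ -39.417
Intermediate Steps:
-92/(-48)*(-19) - 3 = -92*(-1/48)*(-19) - 3 = (23/12)*(-19) - 3 = -437/12 - 3 = -473/12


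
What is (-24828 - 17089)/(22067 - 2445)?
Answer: -41917/19622 ≈ -2.1362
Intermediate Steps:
(-24828 - 17089)/(22067 - 2445) = -41917/19622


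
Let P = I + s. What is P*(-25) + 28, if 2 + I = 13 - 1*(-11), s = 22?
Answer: -1072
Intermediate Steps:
I = 22 (I = -2 + (13 - 1*(-11)) = -2 + (13 + 11) = -2 + 24 = 22)
P = 44 (P = 22 + 22 = 44)
P*(-25) + 28 = 44*(-25) + 28 = -1100 + 28 = -1072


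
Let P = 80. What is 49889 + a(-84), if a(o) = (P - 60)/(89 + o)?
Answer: 49893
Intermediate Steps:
a(o) = 20/(89 + o) (a(o) = (80 - 60)/(89 + o) = 20/(89 + o))
49889 + a(-84) = 49889 + 20/(89 - 84) = 49889 + 20/5 = 49889 + 20*(⅕) = 49889 + 4 = 49893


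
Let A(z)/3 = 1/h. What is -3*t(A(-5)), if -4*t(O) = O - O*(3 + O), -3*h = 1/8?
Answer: -3780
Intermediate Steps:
h = -1/24 (h = -⅓/8 = -⅓*⅛ = -1/24 ≈ -0.041667)
A(z) = -72 (A(z) = 3/(-1/24) = 3*(-24) = -72)
t(O) = -O/4 + O*(3 + O)/4 (t(O) = -(O - O*(3 + O))/4 = -O/4 + O*(3 + O)/4)
-3*t(A(-5)) = -3*(-72)*(2 - 72)/4 = -3*(-72)*(-70)/4 = -3*1260 = -3780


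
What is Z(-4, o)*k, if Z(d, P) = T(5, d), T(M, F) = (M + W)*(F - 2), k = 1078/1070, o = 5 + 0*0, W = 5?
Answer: -6468/107 ≈ -60.449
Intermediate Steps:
o = 5 (o = 5 + 0 = 5)
k = 539/535 (k = 1078*(1/1070) = 539/535 ≈ 1.0075)
T(M, F) = (-2 + F)*(5 + M) (T(M, F) = (M + 5)*(F - 2) = (5 + M)*(-2 + F) = (-2 + F)*(5 + M))
Z(d, P) = -20 + 10*d (Z(d, P) = -10 - 2*5 + 5*d + d*5 = -10 - 10 + 5*d + 5*d = -20 + 10*d)
Z(-4, o)*k = (-20 + 10*(-4))*(539/535) = (-20 - 40)*(539/535) = -60*539/535 = -6468/107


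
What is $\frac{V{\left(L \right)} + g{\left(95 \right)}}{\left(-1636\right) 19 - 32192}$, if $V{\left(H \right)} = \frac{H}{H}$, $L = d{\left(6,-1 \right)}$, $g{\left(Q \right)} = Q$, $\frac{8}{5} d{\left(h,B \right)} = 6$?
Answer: $- \frac{8}{5273} \approx -0.0015172$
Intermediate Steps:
$d{\left(h,B \right)} = \frac{15}{4}$ ($d{\left(h,B \right)} = \frac{5}{8} \cdot 6 = \frac{15}{4}$)
$L = \frac{15}{4} \approx 3.75$
$V{\left(H \right)} = 1$
$\frac{V{\left(L \right)} + g{\left(95 \right)}}{\left(-1636\right) 19 - 32192} = \frac{1 + 95}{\left(-1636\right) 19 - 32192} = \frac{96}{-31084 - 32192} = \frac{96}{-63276} = 96 \left(- \frac{1}{63276}\right) = - \frac{8}{5273}$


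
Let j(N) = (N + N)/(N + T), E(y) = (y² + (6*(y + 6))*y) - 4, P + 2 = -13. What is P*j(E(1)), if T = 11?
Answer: -117/5 ≈ -23.400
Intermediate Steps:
P = -15 (P = -2 - 13 = -15)
E(y) = -4 + y² + y*(36 + 6*y) (E(y) = (y² + (6*(6 + y))*y) - 4 = (y² + (36 + 6*y)*y) - 4 = (y² + y*(36 + 6*y)) - 4 = -4 + y² + y*(36 + 6*y))
j(N) = 2*N/(11 + N) (j(N) = (N + N)/(N + 11) = (2*N)/(11 + N) = 2*N/(11 + N))
P*j(E(1)) = -30*(-4 + 7*1² + 36*1)/(11 + (-4 + 7*1² + 36*1)) = -30*(-4 + 7*1 + 36)/(11 + (-4 + 7*1 + 36)) = -30*(-4 + 7 + 36)/(11 + (-4 + 7 + 36)) = -30*39/(11 + 39) = -30*39/50 = -15*39/25 = -117/5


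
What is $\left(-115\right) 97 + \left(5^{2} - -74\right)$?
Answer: $-11056$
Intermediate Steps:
$\left(-115\right) 97 + \left(5^{2} - -74\right) = -11155 + \left(25 + 74\right) = -11155 + 99 = -11056$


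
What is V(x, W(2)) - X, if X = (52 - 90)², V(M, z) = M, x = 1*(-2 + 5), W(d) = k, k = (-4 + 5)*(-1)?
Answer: -1441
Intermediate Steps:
k = -1 (k = 1*(-1) = -1)
W(d) = -1
x = 3 (x = 1*3 = 3)
X = 1444 (X = (-38)² = 1444)
V(x, W(2)) - X = 3 - 1*1444 = 3 - 1444 = -1441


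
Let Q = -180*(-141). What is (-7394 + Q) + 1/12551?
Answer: 225742287/12551 ≈ 17986.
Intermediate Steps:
Q = 25380
(-7394 + Q) + 1/12551 = (-7394 + 25380) + 1/12551 = 17986 + 1/12551 = 225742287/12551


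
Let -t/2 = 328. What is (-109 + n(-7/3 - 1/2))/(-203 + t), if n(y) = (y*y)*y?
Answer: 28457/185544 ≈ 0.15337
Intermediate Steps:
t = -656 (t = -2*328 = -656)
n(y) = y³ (n(y) = y²*y = y³)
(-109 + n(-7/3 - 1/2))/(-203 + t) = (-109 + (-7/3 - 1/2)³)/(-203 - 656) = (-109 + (-7*⅓ - 1*½)³)/(-859) = (-109 + (-7/3 - ½)³)*(-1/859) = (-109 + (-17/6)³)*(-1/859) = (-109 - 4913/216)*(-1/859) = -28457/216*(-1/859) = 28457/185544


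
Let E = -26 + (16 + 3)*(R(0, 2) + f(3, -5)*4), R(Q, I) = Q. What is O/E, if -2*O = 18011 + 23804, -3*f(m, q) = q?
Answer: -125445/604 ≈ -207.69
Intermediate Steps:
f(m, q) = -q/3
O = -41815/2 (O = -(18011 + 23804)/2 = -½*41815 = -41815/2 ≈ -20908.)
E = 302/3 (E = -26 + (16 + 3)*(0 - ⅓*(-5)*4) = -26 + 19*(0 + (5/3)*4) = -26 + 19*(0 + 20/3) = -26 + 19*(20/3) = -26 + 380/3 = 302/3 ≈ 100.67)
O/E = -41815/(2*302/3) = -41815/2*3/302 = -125445/604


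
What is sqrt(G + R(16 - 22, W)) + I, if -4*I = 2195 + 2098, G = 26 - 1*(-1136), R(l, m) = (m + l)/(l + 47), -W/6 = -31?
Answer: -4293/4 + sqrt(1960702)/41 ≈ -1039.1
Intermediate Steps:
W = 186 (W = -6*(-31) = 186)
R(l, m) = (l + m)/(47 + l)
G = 1162 (G = 26 + 1136 = 1162)
I = -4293/4 (I = -(2195 + 2098)/4 = -1/4*4293 = -4293/4 ≈ -1073.3)
sqrt(G + R(16 - 22, W)) + I = sqrt(1162 + ((16 - 22) + 186)/(47 + (16 - 22))) - 4293/4 = sqrt(1162 + (-6 + 186)/(47 - 6)) - 4293/4 = sqrt(1162 + 180/41) - 4293/4 = sqrt(47822/41) - 4293/4 = sqrt(1960702)/41 - 4293/4 = -4293/4 + sqrt(1960702)/41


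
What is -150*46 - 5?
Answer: -6905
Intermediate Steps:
-150*46 - 5 = -6900 - 5 = -6905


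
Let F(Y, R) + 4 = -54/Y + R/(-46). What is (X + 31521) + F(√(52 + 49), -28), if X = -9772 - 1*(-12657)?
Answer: 791260/23 - 54*√101/101 ≈ 34397.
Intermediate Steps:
F(Y, R) = -4 - 54/Y - R/46 (F(Y, R) = -4 + (-54/Y + R/(-46)) = -4 + (-54/Y + R*(-1/46)) = -4 + (-54/Y - R/46) = -4 - 54/Y - R/46)
X = 2885 (X = -9772 + 12657 = 2885)
(X + 31521) + F(√(52 + 49), -28) = (2885 + 31521) + (-4 - 54/√(52 + 49) - 1/46*(-28)) = 34406 + (-4 - 54*√101/101 + 14/23) = 34406 + (-78/23 - 54*√101/101) = 791260/23 - 54*√101/101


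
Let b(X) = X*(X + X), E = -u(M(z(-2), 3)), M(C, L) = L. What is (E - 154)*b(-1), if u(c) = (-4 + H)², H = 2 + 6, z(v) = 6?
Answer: -340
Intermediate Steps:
H = 8
u(c) = 16 (u(c) = (-4 + 8)² = 4² = 16)
E = -16 (E = -1*16 = -16)
b(X) = 2*X² (b(X) = X*(2*X) = 2*X²)
(E - 154)*b(-1) = (-16 - 154)*(2*(-1)²) = -340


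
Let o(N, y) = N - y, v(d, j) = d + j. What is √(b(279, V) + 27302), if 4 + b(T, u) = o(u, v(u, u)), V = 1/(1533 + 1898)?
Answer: √321345528347/3431 ≈ 165.22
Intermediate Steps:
V = 1/3431 ≈ 0.00029146
b(T, u) = -4 - u (b(T, u) = -4 + (u - (u + u)) = -4 + (u - 2*u) = -4 - u)
√(b(279, V) + 27302) = √((-4 - 1*1/3431) + 27302) = √((-4 - 1/3431) + 27302) = √(-13725/3431 + 27302) = √(93659437/3431) = √321345528347/3431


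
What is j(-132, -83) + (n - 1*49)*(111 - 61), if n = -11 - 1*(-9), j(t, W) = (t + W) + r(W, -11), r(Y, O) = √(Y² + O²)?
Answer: -2765 + √7010 ≈ -2681.3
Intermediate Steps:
r(Y, O) = √(O² + Y²)
j(t, W) = W + t + √(121 + W²) (j(t, W) = (t + W) + √((-11)² + W²) = (W + t) + √(121 + W²) = W + t + √(121 + W²))
n = -2 (n = -11 + 9 = -2)
j(-132, -83) + (n - 1*49)*(111 - 61) = (-83 - 132 + √(121 + (-83)²)) + (-2 - 1*49)*(111 - 61) = (-83 - 132 + √(121 + 6889)) + (-2 - 49)*50 = (-83 - 132 + √7010) - 51*50 = (-215 + √7010) - 2550 = -2765 + √7010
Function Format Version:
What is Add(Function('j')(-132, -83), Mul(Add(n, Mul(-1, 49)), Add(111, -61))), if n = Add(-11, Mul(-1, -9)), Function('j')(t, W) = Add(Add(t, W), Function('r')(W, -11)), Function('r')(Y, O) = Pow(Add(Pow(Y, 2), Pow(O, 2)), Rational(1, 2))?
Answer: Add(-2765, Pow(7010, Rational(1, 2))) ≈ -2681.3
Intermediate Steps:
Function('r')(Y, O) = Pow(Add(Pow(O, 2), Pow(Y, 2)), Rational(1, 2))
Function('j')(t, W) = Add(W, t, Pow(Add(121, Pow(W, 2)), Rational(1, 2))) (Function('j')(t, W) = Add(Add(t, W), Pow(Add(Pow(-11, 2), Pow(W, 2)), Rational(1, 2))) = Add(Add(W, t), Pow(Add(121, Pow(W, 2)), Rational(1, 2))) = Add(W, t, Pow(Add(121, Pow(W, 2)), Rational(1, 2))))
n = -2 (n = Add(-11, 9) = -2)
Add(Function('j')(-132, -83), Mul(Add(n, Mul(-1, 49)), Add(111, -61))) = Add(Add(-83, -132, Pow(Add(121, Pow(-83, 2)), Rational(1, 2))), Mul(Add(-2, Mul(-1, 49)), Add(111, -61))) = Add(Add(-83, -132, Pow(Add(121, 6889), Rational(1, 2))), Mul(Add(-2, -49), 50)) = Add(Add(-83, -132, Pow(7010, Rational(1, 2))), Mul(-51, 50)) = Add(Add(-215, Pow(7010, Rational(1, 2))), -2550) = Add(-2765, Pow(7010, Rational(1, 2)))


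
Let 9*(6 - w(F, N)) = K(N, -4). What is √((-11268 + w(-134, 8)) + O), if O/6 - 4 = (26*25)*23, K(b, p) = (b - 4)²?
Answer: √706142/3 ≈ 280.11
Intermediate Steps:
K(b, p) = (-4 + b)²
w(F, N) = 6 - (-4 + N)²/9
O = 89724 (O = 24 + 6*((26*25)*23) = 24 + 6*(650*23) = 24 + 6*14950 = 24 + 89700 = 89724)
√((-11268 + w(-134, 8)) + O) = √((-11268 + (6 - (-4 + 8)²/9)) + 89724) = √((-11268 + (6 - ⅑*4²)) + 89724) = √((-11268 + (6 - ⅑*16)) + 89724) = √((-11268 + (6 - 16/9)) + 89724) = √((-11268 + 38/9) + 89724) = √(-101374/9 + 89724) = √(706142/9) = √706142/3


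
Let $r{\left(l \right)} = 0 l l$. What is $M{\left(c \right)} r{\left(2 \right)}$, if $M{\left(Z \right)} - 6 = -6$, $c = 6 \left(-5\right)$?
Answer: $0$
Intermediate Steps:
$c = -30$
$r{\left(l \right)} = 0$ ($r{\left(l \right)} = 0 l^{2} = 0$)
$M{\left(Z \right)} = 0$ ($M{\left(Z \right)} = 6 - 6 = 0$)
$M{\left(c \right)} r{\left(2 \right)} = 0 \cdot 0 = 0$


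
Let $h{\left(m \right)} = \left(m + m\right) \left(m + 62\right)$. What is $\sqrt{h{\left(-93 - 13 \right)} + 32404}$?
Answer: $2 \sqrt{10433} \approx 204.28$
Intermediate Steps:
$h{\left(m \right)} = 2 m \left(62 + m\right)$
$\sqrt{h{\left(-93 - 13 \right)} + 32404} = \sqrt{2 \left(-93 - 13\right) \left(62 - 106\right) + 32404} = \sqrt{2 \left(-106\right) \left(62 - 106\right) + 32404} = \sqrt{2 \left(-106\right) \left(-44\right) + 32404} = \sqrt{9328 + 32404} = \sqrt{41732} = 2 \sqrt{10433}$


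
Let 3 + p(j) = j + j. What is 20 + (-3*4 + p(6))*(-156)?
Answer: 488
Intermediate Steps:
p(j) = -3 + 2*j (p(j) = -3 + (j + j) = -3 + 2*j)
20 + (-3*4 + p(6))*(-156) = 20 + (-3*4 + (-3 + 2*6))*(-156) = 20 + (-12 + (-3 + 12))*(-156) = 20 + (-12 + 9)*(-156) = 20 - 3*(-156) = 20 + 468 = 488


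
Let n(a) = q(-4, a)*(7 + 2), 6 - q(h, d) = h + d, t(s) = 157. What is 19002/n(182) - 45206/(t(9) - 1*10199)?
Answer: -10069933/1295418 ≈ -7.7735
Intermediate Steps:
q(h, d) = 6 - d - h (q(h, d) = 6 - (h + d) = 6 - (d + h) = 6 + (-d - h) = 6 - d - h)
n(a) = 90 - 9*a (n(a) = (6 - a - 1*(-4))*(7 + 2) = (6 - a + 4)*9 = (10 - a)*9 = 90 - 9*a)
19002/n(182) - 45206/(t(9) - 1*10199) = 19002/(90 - 9*182) - 45206/(157 - 1*10199) = 19002/(90 - 1638) - 45206/(157 - 10199) = 19002/(-1548) - 45206/(-10042) = 19002*(-1/1548) - 45206*(-1/10042) = -3167/258 + 22603/5021 = -10069933/1295418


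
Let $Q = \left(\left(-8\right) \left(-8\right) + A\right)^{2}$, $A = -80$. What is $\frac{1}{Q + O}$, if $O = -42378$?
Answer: $- \frac{1}{42122} \approx -2.3741 \cdot 10^{-5}$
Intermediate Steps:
$Q = 256$ ($Q = \left(\left(-8\right) \left(-8\right) - 80\right)^{2} = \left(64 - 80\right)^{2} = \left(-16\right)^{2} = 256$)
$\frac{1}{Q + O} = \frac{1}{256 - 42378} = \frac{1}{-42122} = - \frac{1}{42122}$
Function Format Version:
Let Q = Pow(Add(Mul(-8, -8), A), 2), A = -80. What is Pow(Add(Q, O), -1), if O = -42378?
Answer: Rational(-1, 42122) ≈ -2.3741e-5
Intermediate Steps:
Q = 256 (Q = Pow(Add(Mul(-8, -8), -80), 2) = Pow(Add(64, -80), 2) = Pow(-16, 2) = 256)
Pow(Add(Q, O), -1) = Pow(Add(256, -42378), -1) = Pow(-42122, -1) = Rational(-1, 42122)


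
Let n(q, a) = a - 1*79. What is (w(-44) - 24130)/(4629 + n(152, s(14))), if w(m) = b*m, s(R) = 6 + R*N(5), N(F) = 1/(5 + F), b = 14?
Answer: -123730/22787 ≈ -5.4298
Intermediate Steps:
s(R) = 6 + R/10 (s(R) = 6 + R/(5 + 5) = 6 + R/10)
n(q, a) = -79 + a (n(q, a) = a - 79 = -79 + a)
w(m) = 14*m
(w(-44) - 24130)/(4629 + n(152, s(14))) = (14*(-44) - 24130)/(4629 + (-79 + (6 + (1/10)*14))) = (-616 - 24130)/(4629 + (-79 + (6 + 7/5))) = -24746/(4629 + (-79 + 37/5)) = -24746/(4629 - 358/5) = -24746/22787/5 = -24746*5/22787 = -123730/22787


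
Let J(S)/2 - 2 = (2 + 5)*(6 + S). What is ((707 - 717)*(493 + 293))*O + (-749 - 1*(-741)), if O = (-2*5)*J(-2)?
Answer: 4715992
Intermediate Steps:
J(S) = 88 + 14*S (J(S) = 4 + 2*((2 + 5)*(6 + S)) = 4 + 2*(7*(6 + S)) = 4 + 2*(42 + 7*S) = 4 + (84 + 14*S) = 88 + 14*S)
O = -600 (O = (-2*5)*(88 + 14*(-2)) = -10*(88 - 28) = -10*60 = -600)
((707 - 717)*(493 + 293))*O + (-749 - 1*(-741)) = ((707 - 717)*(493 + 293))*(-600) + (-749 - 1*(-741)) = -10*786*(-600) + (-749 + 741) = -7860*(-600) - 8 = 4716000 - 8 = 4715992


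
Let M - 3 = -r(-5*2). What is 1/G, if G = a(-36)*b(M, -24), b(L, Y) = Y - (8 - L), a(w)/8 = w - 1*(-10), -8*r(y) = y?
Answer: 1/6292 ≈ 0.00015893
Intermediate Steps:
r(y) = -y/8
M = 7/4 (M = 3 - (-1)*(-5*2)/8 = 3 - (-1)*(-10)/8 = 3 - 1*5/4 = 3 - 5/4 = 7/4 ≈ 1.7500)
a(w) = 80 + 8*w (a(w) = 8*(w - 1*(-10)) = 8*(w + 10) = 8*(10 + w) = 80 + 8*w)
b(L, Y) = -8 + L + Y (b(L, Y) = Y + (-8 + L) = -8 + L + Y)
G = 6292 (G = (80 + 8*(-36))*(-8 + 7/4 - 24) = (80 - 288)*(-121/4) = -208*(-121/4) = 6292)
1/G = 1/6292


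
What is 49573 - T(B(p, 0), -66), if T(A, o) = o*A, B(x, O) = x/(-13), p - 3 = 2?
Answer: 644119/13 ≈ 49548.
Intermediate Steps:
p = 5 (p = 3 + 2 = 5)
B(x, O) = -x/13 (B(x, O) = x*(-1/13) = -x/13)
T(A, o) = A*o
49573 - T(B(p, 0), -66) = 49573 - (-1/13*5)*(-66) = 49573 - (-5)*(-66)/13 = 49573 - 1*330/13 = 49573 - 330/13 = 644119/13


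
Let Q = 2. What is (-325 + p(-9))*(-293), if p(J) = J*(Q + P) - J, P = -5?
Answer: 84677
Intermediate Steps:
p(J) = -4*J (p(J) = J*(2 - 5) - J = J*(-3) - J = -3*J - J = -4*J)
(-325 + p(-9))*(-293) = (-325 - 4*(-9))*(-293) = (-325 + 36)*(-293) = -289*(-293) = 84677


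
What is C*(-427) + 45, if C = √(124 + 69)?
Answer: 45 - 427*√193 ≈ -5887.1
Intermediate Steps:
C = √193 ≈ 13.892
C*(-427) + 45 = √193*(-427) + 45 = -427*√193 + 45 = 45 - 427*√193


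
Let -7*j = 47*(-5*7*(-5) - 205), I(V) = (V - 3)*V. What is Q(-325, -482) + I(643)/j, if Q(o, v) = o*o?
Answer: 15181189/141 ≈ 1.0767e+5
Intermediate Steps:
I(V) = V*(-3 + V) (I(V) = (-3 + V)*V = V*(-3 + V))
j = 1410/7 (j = -47*(-5*7*(-5) - 205)/7 = -47*(-35*(-5) - 205)/7 = -47*(175 - 205)/7 = -47*(-30)/7 = -⅐*(-1410) = 1410/7 ≈ 201.43)
Q(o, v) = o²
Q(-325, -482) + I(643)/j = (-325)² + (643*(-3 + 643))/(1410/7) = 105625 + (643*640)*(7/1410) = 105625 + 411520*(7/1410) = 105625 + 288064/141 = 15181189/141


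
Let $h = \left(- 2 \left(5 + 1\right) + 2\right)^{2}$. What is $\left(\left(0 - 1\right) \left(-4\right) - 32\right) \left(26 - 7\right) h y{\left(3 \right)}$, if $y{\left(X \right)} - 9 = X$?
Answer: $-638400$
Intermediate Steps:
$y{\left(X \right)} = 9 + X$
$h = 100$ ($h = \left(\left(-2\right) 6 + 2\right)^{2} = \left(-12 + 2\right)^{2} = \left(-10\right)^{2} = 100$)
$\left(\left(0 - 1\right) \left(-4\right) - 32\right) \left(26 - 7\right) h y{\left(3 \right)} = \left(\left(0 - 1\right) \left(-4\right) - 32\right) \left(26 - 7\right) 100 \left(9 + 3\right) = \left(\left(-1\right) \left(-4\right) - 32\right) 19 \cdot 100 \cdot 12 = \left(4 - 32\right) 19 \cdot 100 \cdot 12 = \left(-28\right) 19 \cdot 100 \cdot 12 = \left(-532\right) 100 \cdot 12 = \left(-53200\right) 12 = -638400$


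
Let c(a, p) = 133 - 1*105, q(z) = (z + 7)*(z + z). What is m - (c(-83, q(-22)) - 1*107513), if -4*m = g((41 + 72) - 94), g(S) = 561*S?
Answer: 419281/4 ≈ 1.0482e+5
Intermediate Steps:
q(z) = 2*z*(7 + z) (q(z) = (7 + z)*(2*z) = 2*z*(7 + z))
c(a, p) = 28 (c(a, p) = 133 - 105 = 28)
m = -10659/4 (m = -561*((41 + 72) - 94)/4 = -561*(113 - 94)/4 = -561*19/4 = -1/4*10659 = -10659/4 ≈ -2664.8)
m - (c(-83, q(-22)) - 1*107513) = -10659/4 - (28 - 1*107513) = -10659/4 - (28 - 107513) = -10659/4 - 1*(-107485) = -10659/4 + 107485 = 419281/4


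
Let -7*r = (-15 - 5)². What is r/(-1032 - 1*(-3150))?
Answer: -200/7413 ≈ -0.026980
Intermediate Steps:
r = -400/7 (r = -(-15 - 5)²/7 = -⅐*(-20)² = -⅐*400 = -400/7 ≈ -57.143)
r/(-1032 - 1*(-3150)) = -400/(7*(-1032 - 1*(-3150))) = -400/(7*(-1032 + 3150)) = -400/7/2118 = -400/7*1/2118 = -200/7413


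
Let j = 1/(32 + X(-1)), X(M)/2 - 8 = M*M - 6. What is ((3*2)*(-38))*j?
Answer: -6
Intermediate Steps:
X(M) = 4 + 2*M² (X(M) = 16 + 2*(M*M - 6) = 16 + 2*(M² - 6) = 16 + 2*(-6 + M²) = 16 + (-12 + 2*M²) = 4 + 2*M²)
j = 1/38 (j = 1/(32 + (4 + 2*(-1)²)) = 1/(32 + (4 + 2*1)) = 1/(32 + (4 + 2)) = 1/(32 + 6) = 1/38 ≈ 0.026316)
((3*2)*(-38))*j = ((3*2)*(-38))*(1/38) = (6*(-38))*(1/38) = -228*1/38 = -6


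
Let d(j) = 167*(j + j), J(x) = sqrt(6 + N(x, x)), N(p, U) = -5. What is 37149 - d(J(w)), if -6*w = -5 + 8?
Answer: 36815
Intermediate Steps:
w = -1/2 (w = -(-5 + 8)/6 = -1/6*3 = -1/2 ≈ -0.50000)
J(x) = 1 (J(x) = sqrt(6 - 5) = sqrt(1) = 1)
d(j) = 334*j (d(j) = 167*(2*j) = 334*j)
37149 - d(J(w)) = 37149 - 334 = 36815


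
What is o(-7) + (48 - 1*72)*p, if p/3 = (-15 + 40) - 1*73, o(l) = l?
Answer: 3449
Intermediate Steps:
p = -144 (p = 3*((-15 + 40) - 1*73) = 3*(25 - 73) = 3*(-48) = -144)
o(-7) + (48 - 1*72)*p = -7 + (48 - 1*72)*(-144) = -7 + (48 - 72)*(-144) = -7 - 24*(-144) = -7 + 3456 = 3449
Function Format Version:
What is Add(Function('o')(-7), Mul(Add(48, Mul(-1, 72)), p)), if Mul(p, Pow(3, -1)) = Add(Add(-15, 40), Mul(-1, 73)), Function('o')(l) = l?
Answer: 3449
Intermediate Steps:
p = -144 (p = Mul(3, Add(Add(-15, 40), Mul(-1, 73))) = Mul(3, Add(25, -73)) = Mul(3, -48) = -144)
Add(Function('o')(-7), Mul(Add(48, Mul(-1, 72)), p)) = Add(-7, Mul(Add(48, Mul(-1, 72)), -144)) = Add(-7, Mul(Add(48, -72), -144)) = Add(-7, Mul(-24, -144)) = Add(-7, 3456) = 3449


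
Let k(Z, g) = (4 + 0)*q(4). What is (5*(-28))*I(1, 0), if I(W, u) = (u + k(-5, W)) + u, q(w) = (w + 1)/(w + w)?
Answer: -350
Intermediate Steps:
q(w) = (1 + w)/(2*w) (q(w) = (1 + w)/((2*w)) = (1 + w)*(1/(2*w)) = (1 + w)/(2*w))
k(Z, g) = 5/2 (k(Z, g) = (4 + 0)*((1/2)*(1 + 4)/4) = 4*((1/2)*(1/4)*5) = 4*(5/8) = 5/2)
I(W, u) = 5/2 + 2*u (I(W, u) = (u + 5/2) + u = (5/2 + u) + u = 5/2 + 2*u)
(5*(-28))*I(1, 0) = (5*(-28))*(5/2 + 2*0) = -140*(5/2 + 0) = -140*5/2 = -350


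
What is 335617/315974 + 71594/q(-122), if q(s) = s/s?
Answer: 22622178173/315974 ≈ 71595.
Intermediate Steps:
q(s) = 1
335617/315974 + 71594/q(-122) = 335617/315974 + 71594/1 = 335617*(1/315974) + 71594*1 = 335617/315974 + 71594 = 22622178173/315974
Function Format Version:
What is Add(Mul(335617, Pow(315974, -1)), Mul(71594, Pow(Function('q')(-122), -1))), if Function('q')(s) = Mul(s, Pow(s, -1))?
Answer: Rational(22622178173, 315974) ≈ 71595.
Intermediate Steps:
Function('q')(s) = 1
Add(Mul(335617, Pow(315974, -1)), Mul(71594, Pow(Function('q')(-122), -1))) = Add(Mul(335617, Pow(315974, -1)), Mul(71594, Pow(1, -1))) = Add(Mul(335617, Rational(1, 315974)), Mul(71594, 1)) = Add(Rational(335617, 315974), 71594) = Rational(22622178173, 315974)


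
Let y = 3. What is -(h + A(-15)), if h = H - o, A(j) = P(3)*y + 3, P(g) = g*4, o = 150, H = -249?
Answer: 360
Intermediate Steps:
P(g) = 4*g
A(j) = 39 (A(j) = (4*3)*3 + 3 = 12*3 + 3 = 36 + 3 = 39)
h = -399 (h = -249 - 1*150 = -249 - 150 = -399)
-(h + A(-15)) = -(-399 + 39) = -1*(-360) = 360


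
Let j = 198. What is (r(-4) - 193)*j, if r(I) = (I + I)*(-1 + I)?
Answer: -30294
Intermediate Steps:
r(I) = 2*I*(-1 + I) (r(I) = (2*I)*(-1 + I) = 2*I*(-1 + I))
(r(-4) - 193)*j = (2*(-4)*(-1 - 4) - 193)*198 = (2*(-4)*(-5) - 193)*198 = (40 - 193)*198 = -153*198 = -30294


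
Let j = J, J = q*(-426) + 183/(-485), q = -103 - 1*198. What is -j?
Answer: -62189427/485 ≈ -1.2823e+5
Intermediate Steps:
q = -301 (q = -103 - 198 = -301)
J = 62189427/485 (J = -301*(-426) + 183/(-485) = 128226 + 183*(-1/485) = 128226 - 183/485 = 62189427/485 ≈ 1.2823e+5)
j = 62189427/485 ≈ 1.2823e+5
-j = -1*62189427/485 = -62189427/485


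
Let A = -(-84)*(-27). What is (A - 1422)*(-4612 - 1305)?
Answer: 21833730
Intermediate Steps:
A = -2268 (A = -1*2268 = -2268)
(A - 1422)*(-4612 - 1305) = (-2268 - 1422)*(-4612 - 1305) = -3690*(-5917) = 21833730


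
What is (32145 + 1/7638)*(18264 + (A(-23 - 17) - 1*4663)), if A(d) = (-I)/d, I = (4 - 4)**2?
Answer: 49841272733/114 ≈ 4.3720e+8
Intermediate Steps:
I = 0 (I = 0**2 = 0)
A(d) = 0 (A(d) = (-1*0)/d = 0/d = 0)
(32145 + 1/7638)*(18264 + (A(-23 - 17) - 1*4663)) = (32145 + 1/7638)*(18264 + (0 - 1*4663)) = (32145 + 1/7638)*(18264 + (0 - 4663)) = 245523511*(18264 - 4663)/7638 = (245523511/7638)*13601 = 49841272733/114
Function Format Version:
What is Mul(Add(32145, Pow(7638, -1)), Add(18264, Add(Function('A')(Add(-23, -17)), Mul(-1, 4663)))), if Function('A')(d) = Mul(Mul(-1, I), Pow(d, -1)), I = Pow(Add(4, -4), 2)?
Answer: Rational(49841272733, 114) ≈ 4.3720e+8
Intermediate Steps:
I = 0 (I = Pow(0, 2) = 0)
Function('A')(d) = 0 (Function('A')(d) = Mul(Mul(-1, 0), Pow(d, -1)) = Mul(0, Pow(d, -1)) = 0)
Mul(Add(32145, Pow(7638, -1)), Add(18264, Add(Function('A')(Add(-23, -17)), Mul(-1, 4663)))) = Mul(Add(32145, Pow(7638, -1)), Add(18264, Add(0, Mul(-1, 4663)))) = Mul(Add(32145, Rational(1, 7638)), Add(18264, Add(0, -4663))) = Mul(Rational(245523511, 7638), Add(18264, -4663)) = Mul(Rational(245523511, 7638), 13601) = Rational(49841272733, 114)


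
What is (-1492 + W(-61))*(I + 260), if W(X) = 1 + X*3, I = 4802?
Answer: -8473788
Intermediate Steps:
W(X) = 1 + 3*X
(-1492 + W(-61))*(I + 260) = (-1492 + (1 + 3*(-61)))*(4802 + 260) = (-1492 + (1 - 183))*5062 = (-1492 - 182)*5062 = -1674*5062 = -8473788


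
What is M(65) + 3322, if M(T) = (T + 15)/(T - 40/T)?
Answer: 2781554/837 ≈ 3323.2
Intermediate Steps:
M(T) = (15 + T)/(T - 40/T)
M(65) + 3322 = 65*(15 + 65)/(-40 + 65**2) + 3322 = 65*80/(-40 + 4225) + 3322 = 65*80/4185 + 3322 = 65*(1/4185)*80 + 3322 = 1040/837 + 3322 = 2781554/837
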